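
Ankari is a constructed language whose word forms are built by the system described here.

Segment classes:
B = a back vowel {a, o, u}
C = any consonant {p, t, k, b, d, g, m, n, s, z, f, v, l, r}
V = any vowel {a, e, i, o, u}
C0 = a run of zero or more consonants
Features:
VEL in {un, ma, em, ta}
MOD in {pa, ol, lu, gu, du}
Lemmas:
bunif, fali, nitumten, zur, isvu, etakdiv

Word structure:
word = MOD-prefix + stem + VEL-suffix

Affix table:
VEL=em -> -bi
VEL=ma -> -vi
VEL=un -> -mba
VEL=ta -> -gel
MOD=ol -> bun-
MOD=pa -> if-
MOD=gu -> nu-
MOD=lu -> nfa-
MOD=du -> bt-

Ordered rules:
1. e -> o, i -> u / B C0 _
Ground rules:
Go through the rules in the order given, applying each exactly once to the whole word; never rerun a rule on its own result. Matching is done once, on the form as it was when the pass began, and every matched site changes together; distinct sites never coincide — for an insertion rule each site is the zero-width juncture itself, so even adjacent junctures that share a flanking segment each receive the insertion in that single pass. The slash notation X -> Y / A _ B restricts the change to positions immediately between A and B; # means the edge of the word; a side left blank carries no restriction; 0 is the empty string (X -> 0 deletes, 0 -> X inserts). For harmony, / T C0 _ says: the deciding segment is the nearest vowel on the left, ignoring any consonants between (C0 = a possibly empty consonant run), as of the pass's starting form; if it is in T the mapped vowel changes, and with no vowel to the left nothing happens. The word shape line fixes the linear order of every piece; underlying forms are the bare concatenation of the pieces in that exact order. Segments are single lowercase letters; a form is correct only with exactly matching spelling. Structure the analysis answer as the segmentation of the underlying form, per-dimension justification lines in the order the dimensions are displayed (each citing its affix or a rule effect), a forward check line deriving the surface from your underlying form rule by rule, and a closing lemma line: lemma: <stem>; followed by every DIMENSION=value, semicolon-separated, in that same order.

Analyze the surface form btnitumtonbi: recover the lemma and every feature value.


underlying: bt-nitumten-bi
VEL=em - signalled by the affix -bi
MOD=du - signalled by the affix bt-
check: btnitumtenbi -> btnitumtonbi
lemma: nitumten; VEL=em; MOD=du


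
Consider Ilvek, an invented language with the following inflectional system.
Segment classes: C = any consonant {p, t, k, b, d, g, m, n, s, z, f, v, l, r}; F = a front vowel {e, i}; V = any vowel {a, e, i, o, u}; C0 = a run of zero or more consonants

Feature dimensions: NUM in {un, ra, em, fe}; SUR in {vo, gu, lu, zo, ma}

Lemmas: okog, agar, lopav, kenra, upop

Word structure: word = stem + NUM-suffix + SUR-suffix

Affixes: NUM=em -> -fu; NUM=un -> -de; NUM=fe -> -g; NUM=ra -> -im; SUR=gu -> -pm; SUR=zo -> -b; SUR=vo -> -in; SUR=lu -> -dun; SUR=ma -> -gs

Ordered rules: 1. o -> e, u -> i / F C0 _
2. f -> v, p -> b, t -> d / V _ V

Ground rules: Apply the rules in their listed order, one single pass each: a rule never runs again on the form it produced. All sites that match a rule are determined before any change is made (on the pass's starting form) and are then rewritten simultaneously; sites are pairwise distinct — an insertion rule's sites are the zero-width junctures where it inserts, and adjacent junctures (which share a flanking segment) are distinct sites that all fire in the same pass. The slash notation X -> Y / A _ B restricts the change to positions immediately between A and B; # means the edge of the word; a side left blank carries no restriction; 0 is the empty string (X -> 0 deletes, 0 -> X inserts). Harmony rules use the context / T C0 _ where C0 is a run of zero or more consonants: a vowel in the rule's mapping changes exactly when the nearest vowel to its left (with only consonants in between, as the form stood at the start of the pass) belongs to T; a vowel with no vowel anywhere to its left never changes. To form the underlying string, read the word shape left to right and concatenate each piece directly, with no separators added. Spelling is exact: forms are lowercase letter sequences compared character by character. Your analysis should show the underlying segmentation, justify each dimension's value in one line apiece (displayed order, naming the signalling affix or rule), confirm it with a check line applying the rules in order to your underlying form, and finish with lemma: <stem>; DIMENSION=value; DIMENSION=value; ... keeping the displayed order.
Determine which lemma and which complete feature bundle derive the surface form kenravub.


underlying: kenra-fu-b
NUM=em - signalled by the affix -fu
SUR=zo - signalled by the affix -b
check: kenrafub -> kenrafub -> kenravub
lemma: kenra; NUM=em; SUR=zo


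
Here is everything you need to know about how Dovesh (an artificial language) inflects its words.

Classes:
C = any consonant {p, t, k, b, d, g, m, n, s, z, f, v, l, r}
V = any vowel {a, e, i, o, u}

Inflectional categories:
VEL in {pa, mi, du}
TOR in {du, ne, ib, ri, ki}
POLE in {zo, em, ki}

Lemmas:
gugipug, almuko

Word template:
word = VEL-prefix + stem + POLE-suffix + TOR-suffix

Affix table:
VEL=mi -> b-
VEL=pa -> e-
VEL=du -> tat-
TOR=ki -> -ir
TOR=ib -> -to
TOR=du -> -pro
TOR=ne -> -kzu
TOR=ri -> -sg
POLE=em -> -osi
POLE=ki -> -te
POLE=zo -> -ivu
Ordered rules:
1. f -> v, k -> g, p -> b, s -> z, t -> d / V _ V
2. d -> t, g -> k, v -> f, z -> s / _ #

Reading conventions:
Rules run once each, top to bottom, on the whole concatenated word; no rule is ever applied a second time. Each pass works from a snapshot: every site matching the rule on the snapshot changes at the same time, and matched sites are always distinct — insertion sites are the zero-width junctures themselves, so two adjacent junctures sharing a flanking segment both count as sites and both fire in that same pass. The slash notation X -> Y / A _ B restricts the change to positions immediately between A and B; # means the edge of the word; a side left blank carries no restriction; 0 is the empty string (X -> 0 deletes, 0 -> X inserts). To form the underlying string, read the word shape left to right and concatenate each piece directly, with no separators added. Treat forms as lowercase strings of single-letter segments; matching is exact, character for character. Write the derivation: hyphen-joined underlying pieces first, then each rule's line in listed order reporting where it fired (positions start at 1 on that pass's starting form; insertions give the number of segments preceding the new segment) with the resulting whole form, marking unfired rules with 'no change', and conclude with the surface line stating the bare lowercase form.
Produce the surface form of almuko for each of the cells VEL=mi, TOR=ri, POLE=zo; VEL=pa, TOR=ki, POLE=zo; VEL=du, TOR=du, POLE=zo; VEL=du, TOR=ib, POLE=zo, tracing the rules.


cell VEL=mi, TOR=ri, POLE=zo:
underlying: b-almuko-ivu-sg
1. f -> v, k -> g, p -> b, s -> z, t -> d / V _ V: fires at position(s) 6: balmugoivusg
2. d -> t, g -> k, v -> f, z -> s / _ #: fires at position(s) 12: balmugoivusk
surface: balmugoivusk

cell VEL=pa, TOR=ki, POLE=zo:
underlying: e-almuko-ivu-ir
1. f -> v, k -> g, p -> b, s -> z, t -> d / V _ V: fires at position(s) 6: ealmugoivuir
2. d -> t, g -> k, v -> f, z -> s / _ #: no change
surface: ealmugoivuir

cell VEL=du, TOR=du, POLE=zo:
underlying: tat-almuko-ivu-pro
1. f -> v, k -> g, p -> b, s -> z, t -> d / V _ V: fires at position(s) 3, 8: tadalmugoivupro
2. d -> t, g -> k, v -> f, z -> s / _ #: no change
surface: tadalmugoivupro

cell VEL=du, TOR=ib, POLE=zo:
underlying: tat-almuko-ivu-to
1. f -> v, k -> g, p -> b, s -> z, t -> d / V _ V: fires at position(s) 3, 8, 13: tadalmugoivudo
2. d -> t, g -> k, v -> f, z -> s / _ #: no change
surface: tadalmugoivudo


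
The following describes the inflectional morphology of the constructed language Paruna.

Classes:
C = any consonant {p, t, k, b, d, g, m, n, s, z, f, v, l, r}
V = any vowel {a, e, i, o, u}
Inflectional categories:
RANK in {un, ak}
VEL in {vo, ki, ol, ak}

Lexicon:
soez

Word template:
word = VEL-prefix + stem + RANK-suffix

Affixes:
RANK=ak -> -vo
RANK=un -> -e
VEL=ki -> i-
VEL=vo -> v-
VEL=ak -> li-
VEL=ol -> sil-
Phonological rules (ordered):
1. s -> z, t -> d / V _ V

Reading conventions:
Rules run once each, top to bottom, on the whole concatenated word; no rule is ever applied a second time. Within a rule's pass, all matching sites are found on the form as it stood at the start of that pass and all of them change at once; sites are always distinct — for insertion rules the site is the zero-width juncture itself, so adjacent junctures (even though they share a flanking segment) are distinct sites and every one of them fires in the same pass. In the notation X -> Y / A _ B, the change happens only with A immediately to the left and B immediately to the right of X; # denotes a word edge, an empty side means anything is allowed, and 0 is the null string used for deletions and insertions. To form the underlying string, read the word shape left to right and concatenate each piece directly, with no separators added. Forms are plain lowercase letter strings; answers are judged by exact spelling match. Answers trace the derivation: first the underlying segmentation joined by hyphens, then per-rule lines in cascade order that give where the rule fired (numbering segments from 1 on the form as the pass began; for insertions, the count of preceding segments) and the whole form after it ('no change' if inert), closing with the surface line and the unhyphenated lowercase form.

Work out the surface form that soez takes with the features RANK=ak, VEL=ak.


underlying: li-soez-vo
1. s -> z, t -> d / V _ V: fires at position(s) 3: lizoezvo
surface: lizoezvo


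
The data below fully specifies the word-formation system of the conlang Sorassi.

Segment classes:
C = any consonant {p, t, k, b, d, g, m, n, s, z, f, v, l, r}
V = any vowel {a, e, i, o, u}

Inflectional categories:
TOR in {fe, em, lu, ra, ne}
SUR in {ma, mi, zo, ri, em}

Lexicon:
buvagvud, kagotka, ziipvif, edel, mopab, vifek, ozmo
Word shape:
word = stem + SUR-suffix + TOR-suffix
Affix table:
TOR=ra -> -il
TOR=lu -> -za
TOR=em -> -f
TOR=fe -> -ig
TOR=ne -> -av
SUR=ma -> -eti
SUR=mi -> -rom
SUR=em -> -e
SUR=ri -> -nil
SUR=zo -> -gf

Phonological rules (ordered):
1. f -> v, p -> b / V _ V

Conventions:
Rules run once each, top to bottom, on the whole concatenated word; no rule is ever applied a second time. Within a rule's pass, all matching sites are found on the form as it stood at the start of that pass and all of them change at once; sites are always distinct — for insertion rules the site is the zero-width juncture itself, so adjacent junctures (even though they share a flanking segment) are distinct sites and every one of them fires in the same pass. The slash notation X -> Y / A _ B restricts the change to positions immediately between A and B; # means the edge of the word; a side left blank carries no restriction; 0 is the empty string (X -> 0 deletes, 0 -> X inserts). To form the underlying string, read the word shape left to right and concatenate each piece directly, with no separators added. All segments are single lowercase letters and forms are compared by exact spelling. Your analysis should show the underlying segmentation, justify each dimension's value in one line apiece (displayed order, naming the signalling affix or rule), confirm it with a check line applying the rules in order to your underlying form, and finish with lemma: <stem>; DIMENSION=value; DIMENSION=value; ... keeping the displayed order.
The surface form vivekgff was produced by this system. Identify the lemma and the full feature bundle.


underlying: vifek-gf-f
TOR=em - signalled by the affix -f
SUR=zo - signalled by the affix -gf
check: vifekgff -> vivekgff
lemma: vifek; TOR=em; SUR=zo


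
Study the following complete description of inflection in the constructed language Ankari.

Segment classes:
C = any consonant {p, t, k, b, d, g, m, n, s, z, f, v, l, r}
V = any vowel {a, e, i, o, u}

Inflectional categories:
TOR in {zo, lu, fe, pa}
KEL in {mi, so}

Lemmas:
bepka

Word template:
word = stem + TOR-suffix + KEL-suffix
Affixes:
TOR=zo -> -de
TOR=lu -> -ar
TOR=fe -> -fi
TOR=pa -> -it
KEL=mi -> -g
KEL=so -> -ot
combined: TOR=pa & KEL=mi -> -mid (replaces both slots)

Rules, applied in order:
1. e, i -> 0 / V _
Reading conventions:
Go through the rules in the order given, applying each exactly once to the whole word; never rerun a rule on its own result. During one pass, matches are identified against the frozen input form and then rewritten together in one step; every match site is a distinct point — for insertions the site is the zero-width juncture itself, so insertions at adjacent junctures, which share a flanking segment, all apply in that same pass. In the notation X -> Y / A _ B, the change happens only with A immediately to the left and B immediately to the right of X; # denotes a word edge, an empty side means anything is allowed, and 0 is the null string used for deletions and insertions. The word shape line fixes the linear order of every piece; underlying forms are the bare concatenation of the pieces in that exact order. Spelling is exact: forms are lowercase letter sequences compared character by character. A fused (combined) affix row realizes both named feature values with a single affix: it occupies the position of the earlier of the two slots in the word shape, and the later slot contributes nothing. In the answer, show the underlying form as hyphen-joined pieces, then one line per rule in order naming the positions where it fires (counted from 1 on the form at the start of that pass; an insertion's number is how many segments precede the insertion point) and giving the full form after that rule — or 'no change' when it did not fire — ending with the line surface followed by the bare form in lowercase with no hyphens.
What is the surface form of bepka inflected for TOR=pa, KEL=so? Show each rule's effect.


underlying: bepka-it-ot
1. e, i -> 0 / V _: fires at position(s) 6: bepkatot
surface: bepkatot


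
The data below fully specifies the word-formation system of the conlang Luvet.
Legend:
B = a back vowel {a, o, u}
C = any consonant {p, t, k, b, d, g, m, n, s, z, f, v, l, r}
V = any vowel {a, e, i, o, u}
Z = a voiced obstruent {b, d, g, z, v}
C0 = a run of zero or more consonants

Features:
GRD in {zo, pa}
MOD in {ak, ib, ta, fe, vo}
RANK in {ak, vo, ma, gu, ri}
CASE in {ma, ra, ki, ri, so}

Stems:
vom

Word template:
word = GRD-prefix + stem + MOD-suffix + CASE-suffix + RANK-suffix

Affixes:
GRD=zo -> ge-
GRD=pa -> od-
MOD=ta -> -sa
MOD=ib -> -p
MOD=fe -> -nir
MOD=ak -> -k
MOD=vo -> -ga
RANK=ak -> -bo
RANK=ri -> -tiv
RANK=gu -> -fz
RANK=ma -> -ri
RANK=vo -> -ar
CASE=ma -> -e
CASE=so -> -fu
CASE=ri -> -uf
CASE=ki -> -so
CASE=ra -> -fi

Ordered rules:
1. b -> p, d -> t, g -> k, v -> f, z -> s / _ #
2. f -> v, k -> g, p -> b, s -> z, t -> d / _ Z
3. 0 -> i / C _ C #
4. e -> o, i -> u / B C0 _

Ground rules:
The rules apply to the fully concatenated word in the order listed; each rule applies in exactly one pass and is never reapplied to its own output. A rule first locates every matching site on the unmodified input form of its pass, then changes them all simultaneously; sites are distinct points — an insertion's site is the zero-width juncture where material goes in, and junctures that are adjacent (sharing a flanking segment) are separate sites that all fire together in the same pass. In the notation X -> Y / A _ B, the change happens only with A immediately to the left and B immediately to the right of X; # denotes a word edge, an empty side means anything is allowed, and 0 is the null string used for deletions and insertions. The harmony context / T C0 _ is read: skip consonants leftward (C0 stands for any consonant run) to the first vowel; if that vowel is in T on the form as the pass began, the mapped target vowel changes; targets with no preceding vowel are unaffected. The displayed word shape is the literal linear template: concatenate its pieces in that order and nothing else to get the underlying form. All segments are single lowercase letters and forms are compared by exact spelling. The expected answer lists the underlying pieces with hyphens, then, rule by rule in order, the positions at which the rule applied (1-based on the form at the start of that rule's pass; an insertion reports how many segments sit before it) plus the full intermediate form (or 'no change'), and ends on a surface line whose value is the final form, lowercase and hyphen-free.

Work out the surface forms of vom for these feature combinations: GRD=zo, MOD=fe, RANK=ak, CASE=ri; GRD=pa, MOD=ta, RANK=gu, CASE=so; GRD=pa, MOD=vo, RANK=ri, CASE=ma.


cell GRD=zo, MOD=fe, RANK=ak, CASE=ri:
underlying: ge-vom-nir-uf-bo
1. b -> p, d -> t, g -> k, v -> f, z -> s / _ #: no change
2. f -> v, k -> g, p -> b, s -> z, t -> d / _ Z: fires at position(s) 10: gevomniruvbo
3. 0 -> i / C _ C #: no change
4. e -> o, i -> u / B C0 _: fires at position(s) 7: gevomnuruvbo
surface: gevomnuruvbo

cell GRD=pa, MOD=ta, RANK=gu, CASE=so:
underlying: od-vom-sa-fu-fz
1. b -> p, d -> t, g -> k, v -> f, z -> s / _ #: fires at position(s) 11: odvomsafufs
2. f -> v, k -> g, p -> b, s -> z, t -> d / _ Z: no change
3. 0 -> i / C _ C #: inserts after position(s) 10: odvomsafufis
4. e -> o, i -> u / B C0 _: fires at position(s) 11: odvomsafufus
surface: odvomsafufus

cell GRD=pa, MOD=vo, RANK=ri, CASE=ma:
underlying: od-vom-ga-e-tiv
1. b -> p, d -> t, g -> k, v -> f, z -> s / _ #: fires at position(s) 11: odvomgaetif
2. f -> v, k -> g, p -> b, s -> z, t -> d / _ Z: no change
3. 0 -> i / C _ C #: no change
4. e -> o, i -> u / B C0 _: fires at position(s) 8: odvomgaotif
surface: odvomgaotif


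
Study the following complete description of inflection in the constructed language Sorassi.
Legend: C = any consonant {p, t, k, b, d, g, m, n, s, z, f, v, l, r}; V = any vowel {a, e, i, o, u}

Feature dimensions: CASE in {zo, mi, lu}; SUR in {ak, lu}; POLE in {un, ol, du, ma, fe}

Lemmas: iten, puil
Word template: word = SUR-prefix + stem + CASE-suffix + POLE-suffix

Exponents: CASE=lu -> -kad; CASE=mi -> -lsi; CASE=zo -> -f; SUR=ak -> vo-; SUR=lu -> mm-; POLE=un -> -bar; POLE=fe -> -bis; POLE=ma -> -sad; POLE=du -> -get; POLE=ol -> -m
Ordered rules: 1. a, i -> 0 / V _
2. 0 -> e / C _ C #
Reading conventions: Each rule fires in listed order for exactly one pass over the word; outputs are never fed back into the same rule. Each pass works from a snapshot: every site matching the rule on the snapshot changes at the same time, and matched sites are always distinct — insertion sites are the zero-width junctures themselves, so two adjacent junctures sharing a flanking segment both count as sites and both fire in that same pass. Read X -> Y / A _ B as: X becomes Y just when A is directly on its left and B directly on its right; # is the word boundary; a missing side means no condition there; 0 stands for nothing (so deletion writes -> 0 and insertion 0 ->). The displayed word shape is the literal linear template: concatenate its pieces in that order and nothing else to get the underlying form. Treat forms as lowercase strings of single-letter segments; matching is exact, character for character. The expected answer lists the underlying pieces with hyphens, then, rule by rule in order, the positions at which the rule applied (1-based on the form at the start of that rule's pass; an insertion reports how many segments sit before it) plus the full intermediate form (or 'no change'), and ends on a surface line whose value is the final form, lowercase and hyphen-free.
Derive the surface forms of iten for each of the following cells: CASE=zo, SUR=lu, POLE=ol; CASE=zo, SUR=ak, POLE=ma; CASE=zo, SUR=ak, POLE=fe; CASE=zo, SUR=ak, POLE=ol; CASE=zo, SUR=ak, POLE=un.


cell CASE=zo, SUR=lu, POLE=ol:
underlying: mm-iten-f-m
1. a, i -> 0 / V _: no change
2. 0 -> e / C _ C #: inserts after position(s) 7: mmitenfem
surface: mmitenfem

cell CASE=zo, SUR=ak, POLE=ma:
underlying: vo-iten-f-sad
1. a, i -> 0 / V _: fires at position(s) 3: votenfsad
2. 0 -> e / C _ C #: no change
surface: votenfsad

cell CASE=zo, SUR=ak, POLE=fe:
underlying: vo-iten-f-bis
1. a, i -> 0 / V _: fires at position(s) 3: votenfbis
2. 0 -> e / C _ C #: no change
surface: votenfbis

cell CASE=zo, SUR=ak, POLE=ol:
underlying: vo-iten-f-m
1. a, i -> 0 / V _: fires at position(s) 3: votenfm
2. 0 -> e / C _ C #: inserts after position(s) 6: votenfem
surface: votenfem

cell CASE=zo, SUR=ak, POLE=un:
underlying: vo-iten-f-bar
1. a, i -> 0 / V _: fires at position(s) 3: votenfbar
2. 0 -> e / C _ C #: no change
surface: votenfbar


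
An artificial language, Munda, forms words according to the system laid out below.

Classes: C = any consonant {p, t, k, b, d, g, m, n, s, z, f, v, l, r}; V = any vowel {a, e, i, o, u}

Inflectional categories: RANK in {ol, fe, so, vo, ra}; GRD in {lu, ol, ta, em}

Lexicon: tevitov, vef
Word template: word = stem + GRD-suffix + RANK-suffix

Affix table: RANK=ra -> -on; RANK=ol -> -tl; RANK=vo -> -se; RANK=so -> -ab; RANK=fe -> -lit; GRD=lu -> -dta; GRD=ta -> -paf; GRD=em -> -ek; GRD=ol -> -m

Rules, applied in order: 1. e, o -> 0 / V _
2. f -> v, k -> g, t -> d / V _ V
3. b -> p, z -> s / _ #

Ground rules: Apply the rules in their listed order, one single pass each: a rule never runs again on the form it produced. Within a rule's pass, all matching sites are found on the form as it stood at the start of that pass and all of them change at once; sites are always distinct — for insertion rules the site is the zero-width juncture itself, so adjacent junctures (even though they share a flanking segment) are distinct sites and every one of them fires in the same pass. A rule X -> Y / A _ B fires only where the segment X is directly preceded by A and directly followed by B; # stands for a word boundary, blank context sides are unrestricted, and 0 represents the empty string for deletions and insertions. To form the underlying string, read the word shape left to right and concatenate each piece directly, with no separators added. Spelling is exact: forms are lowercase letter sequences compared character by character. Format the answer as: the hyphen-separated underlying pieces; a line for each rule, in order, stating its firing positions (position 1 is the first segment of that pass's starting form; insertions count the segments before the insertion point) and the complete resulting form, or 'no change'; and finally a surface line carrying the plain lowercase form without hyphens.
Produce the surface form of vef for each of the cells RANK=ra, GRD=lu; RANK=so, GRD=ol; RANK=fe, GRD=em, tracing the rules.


cell RANK=ra, GRD=lu:
underlying: vef-dta-on
1. e, o -> 0 / V _: fires at position(s) 7: vefdtan
2. f -> v, k -> g, t -> d / V _ V: no change
3. b -> p, z -> s / _ #: no change
surface: vefdtan

cell RANK=so, GRD=ol:
underlying: vef-m-ab
1. e, o -> 0 / V _: no change
2. f -> v, k -> g, t -> d / V _ V: no change
3. b -> p, z -> s / _ #: fires at position(s) 6: vefmap
surface: vefmap

cell RANK=fe, GRD=em:
underlying: vef-ek-lit
1. e, o -> 0 / V _: no change
2. f -> v, k -> g, t -> d / V _ V: fires at position(s) 3: veveklit
3. b -> p, z -> s / _ #: no change
surface: veveklit


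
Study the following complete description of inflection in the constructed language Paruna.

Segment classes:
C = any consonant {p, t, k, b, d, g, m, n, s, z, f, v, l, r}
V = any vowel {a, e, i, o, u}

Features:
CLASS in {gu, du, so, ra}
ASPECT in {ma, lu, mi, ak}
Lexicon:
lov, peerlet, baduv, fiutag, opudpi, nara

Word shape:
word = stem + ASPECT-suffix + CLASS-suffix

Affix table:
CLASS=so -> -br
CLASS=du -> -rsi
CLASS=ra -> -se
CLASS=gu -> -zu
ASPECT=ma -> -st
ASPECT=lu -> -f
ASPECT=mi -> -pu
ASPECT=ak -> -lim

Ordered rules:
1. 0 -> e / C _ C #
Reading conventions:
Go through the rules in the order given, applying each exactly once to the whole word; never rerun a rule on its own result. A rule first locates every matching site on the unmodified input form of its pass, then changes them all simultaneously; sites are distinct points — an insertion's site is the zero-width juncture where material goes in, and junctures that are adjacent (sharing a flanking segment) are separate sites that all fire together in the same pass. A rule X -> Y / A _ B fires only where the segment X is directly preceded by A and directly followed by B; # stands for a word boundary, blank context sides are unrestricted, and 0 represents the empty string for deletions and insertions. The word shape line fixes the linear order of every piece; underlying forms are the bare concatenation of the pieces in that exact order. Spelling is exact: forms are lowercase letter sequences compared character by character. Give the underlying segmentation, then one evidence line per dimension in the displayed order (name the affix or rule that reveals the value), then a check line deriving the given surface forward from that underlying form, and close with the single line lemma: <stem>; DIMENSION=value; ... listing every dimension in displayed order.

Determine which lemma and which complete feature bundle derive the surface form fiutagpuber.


underlying: fiutag-pu-br
CLASS=so - signalled by the affix -br
ASPECT=mi - signalled by the affix -pu
check: fiutagpubr -> fiutagpuber
lemma: fiutag; CLASS=so; ASPECT=mi


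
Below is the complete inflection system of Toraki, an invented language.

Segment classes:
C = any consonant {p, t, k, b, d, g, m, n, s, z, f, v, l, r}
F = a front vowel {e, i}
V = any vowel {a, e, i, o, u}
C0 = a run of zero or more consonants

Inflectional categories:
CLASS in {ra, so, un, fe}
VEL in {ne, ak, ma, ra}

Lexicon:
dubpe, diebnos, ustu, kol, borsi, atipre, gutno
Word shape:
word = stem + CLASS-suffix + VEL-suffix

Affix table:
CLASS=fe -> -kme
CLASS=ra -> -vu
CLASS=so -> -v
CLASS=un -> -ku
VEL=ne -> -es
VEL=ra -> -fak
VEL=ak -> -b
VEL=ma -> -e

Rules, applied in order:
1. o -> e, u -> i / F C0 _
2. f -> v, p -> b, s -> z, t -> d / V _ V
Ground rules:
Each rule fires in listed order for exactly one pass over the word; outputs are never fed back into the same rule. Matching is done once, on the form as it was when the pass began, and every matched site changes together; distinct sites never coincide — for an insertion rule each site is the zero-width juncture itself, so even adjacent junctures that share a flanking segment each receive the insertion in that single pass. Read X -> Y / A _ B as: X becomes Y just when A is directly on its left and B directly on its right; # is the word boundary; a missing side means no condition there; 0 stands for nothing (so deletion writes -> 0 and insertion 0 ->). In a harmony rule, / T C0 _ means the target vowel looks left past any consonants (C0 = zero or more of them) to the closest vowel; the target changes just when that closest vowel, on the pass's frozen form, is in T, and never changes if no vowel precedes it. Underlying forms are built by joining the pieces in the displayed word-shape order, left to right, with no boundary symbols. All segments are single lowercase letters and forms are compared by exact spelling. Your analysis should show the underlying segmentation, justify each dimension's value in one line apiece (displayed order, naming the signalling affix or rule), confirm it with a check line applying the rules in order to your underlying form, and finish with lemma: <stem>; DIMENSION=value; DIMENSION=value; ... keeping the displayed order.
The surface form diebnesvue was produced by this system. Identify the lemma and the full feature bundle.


underlying: diebnos-vu-e
CLASS=ra - signalled by the affix -vu
VEL=ma - signalled by the affix -e
check: diebnosvue -> diebnesvue -> diebnesvue
lemma: diebnos; CLASS=ra; VEL=ma


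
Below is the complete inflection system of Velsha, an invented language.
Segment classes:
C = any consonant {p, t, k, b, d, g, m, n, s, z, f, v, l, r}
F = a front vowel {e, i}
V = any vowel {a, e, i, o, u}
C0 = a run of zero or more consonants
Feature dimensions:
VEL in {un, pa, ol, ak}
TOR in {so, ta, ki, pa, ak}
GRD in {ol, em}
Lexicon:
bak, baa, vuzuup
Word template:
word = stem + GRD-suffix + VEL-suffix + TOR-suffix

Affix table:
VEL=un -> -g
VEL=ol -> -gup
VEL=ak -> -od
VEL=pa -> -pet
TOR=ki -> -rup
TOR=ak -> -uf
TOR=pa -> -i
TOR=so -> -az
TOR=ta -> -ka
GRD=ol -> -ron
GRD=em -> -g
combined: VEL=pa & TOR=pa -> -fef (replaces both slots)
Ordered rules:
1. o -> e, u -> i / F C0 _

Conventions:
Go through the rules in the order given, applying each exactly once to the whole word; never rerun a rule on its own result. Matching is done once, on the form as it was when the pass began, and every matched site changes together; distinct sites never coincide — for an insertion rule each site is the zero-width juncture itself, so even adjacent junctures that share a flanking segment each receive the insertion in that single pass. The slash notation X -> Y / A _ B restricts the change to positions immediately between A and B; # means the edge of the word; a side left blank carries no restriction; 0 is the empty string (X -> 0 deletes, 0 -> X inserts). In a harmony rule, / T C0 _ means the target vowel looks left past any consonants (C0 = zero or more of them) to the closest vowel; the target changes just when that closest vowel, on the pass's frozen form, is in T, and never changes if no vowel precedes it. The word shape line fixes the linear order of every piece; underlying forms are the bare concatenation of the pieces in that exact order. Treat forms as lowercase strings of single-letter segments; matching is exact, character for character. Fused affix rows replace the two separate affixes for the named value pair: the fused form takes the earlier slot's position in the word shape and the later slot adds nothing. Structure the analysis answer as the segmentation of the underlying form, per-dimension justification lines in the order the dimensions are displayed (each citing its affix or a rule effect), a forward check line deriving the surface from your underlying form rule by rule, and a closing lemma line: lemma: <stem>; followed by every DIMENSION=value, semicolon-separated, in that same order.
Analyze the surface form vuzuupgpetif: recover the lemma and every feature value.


underlying: vuzuup-g-pet-uf
VEL=pa - signalled by the affix -pet
TOR=ak - signalled by the affix -uf
GRD=em - signalled by the affix -g
check: vuzuupgpetuf -> vuzuupgpetif
lemma: vuzuup; VEL=pa; TOR=ak; GRD=em


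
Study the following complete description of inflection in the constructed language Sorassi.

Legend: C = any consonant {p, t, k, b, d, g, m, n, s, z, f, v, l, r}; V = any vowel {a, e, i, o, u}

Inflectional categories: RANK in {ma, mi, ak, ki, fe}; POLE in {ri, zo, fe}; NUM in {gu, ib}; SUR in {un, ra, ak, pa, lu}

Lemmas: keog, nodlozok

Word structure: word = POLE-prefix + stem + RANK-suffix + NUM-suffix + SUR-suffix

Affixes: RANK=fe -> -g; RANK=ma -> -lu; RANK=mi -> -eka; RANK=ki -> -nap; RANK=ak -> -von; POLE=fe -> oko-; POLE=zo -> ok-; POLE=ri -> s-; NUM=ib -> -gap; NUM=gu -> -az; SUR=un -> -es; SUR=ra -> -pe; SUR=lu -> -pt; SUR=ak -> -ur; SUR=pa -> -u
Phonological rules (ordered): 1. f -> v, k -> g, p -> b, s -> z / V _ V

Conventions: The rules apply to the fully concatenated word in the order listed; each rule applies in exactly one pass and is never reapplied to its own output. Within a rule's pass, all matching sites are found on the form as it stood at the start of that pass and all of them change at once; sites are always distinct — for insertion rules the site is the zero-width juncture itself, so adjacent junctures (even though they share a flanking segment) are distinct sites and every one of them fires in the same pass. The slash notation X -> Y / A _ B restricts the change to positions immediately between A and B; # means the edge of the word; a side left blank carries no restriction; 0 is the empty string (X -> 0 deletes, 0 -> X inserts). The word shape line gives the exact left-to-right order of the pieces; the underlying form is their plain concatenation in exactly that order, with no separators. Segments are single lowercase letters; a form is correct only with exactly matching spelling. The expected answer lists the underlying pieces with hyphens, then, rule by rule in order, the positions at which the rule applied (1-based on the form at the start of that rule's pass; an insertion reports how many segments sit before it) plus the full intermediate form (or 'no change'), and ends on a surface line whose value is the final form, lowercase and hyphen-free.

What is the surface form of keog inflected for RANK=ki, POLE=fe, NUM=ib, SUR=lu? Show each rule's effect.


underlying: oko-keog-nap-gap-pt
1. f -> v, k -> g, p -> b, s -> z / V _ V: fires at position(s) 2, 4: ogogeognapgappt
surface: ogogeognapgappt


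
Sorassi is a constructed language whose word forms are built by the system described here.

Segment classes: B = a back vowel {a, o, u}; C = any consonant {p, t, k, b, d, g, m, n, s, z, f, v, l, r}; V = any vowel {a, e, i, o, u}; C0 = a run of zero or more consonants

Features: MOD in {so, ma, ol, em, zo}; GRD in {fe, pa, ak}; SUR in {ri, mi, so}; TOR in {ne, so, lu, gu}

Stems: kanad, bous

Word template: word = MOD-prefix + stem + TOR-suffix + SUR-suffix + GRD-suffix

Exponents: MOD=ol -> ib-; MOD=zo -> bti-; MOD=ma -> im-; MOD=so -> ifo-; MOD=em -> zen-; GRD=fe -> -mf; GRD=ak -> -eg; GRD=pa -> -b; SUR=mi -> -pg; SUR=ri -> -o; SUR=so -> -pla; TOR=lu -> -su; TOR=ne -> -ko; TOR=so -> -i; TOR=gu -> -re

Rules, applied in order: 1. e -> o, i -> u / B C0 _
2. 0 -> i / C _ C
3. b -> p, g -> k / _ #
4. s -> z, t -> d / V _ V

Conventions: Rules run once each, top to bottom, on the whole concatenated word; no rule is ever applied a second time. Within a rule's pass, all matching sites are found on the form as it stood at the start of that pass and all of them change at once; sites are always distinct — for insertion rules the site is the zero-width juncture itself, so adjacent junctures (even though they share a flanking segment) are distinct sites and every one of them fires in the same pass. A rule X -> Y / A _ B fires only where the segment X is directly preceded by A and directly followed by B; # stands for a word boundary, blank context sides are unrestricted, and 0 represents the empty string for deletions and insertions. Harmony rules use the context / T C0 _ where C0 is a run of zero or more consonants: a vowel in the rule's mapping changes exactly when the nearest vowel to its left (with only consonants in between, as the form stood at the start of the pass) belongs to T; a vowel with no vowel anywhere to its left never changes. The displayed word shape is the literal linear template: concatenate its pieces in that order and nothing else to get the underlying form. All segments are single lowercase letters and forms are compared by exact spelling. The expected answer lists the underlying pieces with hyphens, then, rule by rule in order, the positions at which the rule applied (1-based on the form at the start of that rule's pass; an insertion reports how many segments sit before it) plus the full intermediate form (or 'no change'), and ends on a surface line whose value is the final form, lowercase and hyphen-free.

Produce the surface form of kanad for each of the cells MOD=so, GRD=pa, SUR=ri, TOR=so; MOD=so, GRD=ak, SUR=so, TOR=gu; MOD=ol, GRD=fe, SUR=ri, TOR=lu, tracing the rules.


cell MOD=so, GRD=pa, SUR=ri, TOR=so:
underlying: ifo-kanad-i-o-b
1. e -> o, i -> u / B C0 _: fires at position(s) 9: ifokanaduob
2. 0 -> i / C _ C: no change
3. b -> p, g -> k / _ #: fires at position(s) 11: ifokanaduop
4. s -> z, t -> d / V _ V: no change
surface: ifokanaduop

cell MOD=so, GRD=ak, SUR=so, TOR=gu:
underlying: ifo-kanad-re-pla-eg
1. e -> o, i -> u / B C0 _: fires at position(s) 10, 14: ifokanadroplaog
2. 0 -> i / C _ C: inserts after position(s) 8, 11: ifokanadiropilaog
3. b -> p, g -> k / _ #: fires at position(s) 17: ifokanadiropilaok
4. s -> z, t -> d / V _ V: no change
surface: ifokanadiropilaok

cell MOD=ol, GRD=fe, SUR=ri, TOR=lu:
underlying: ib-kanad-su-o-mf
1. e -> o, i -> u / B C0 _: no change
2. 0 -> i / C _ C: inserts after position(s) 2, 7, 11: ibikanadisuomif
3. b -> p, g -> k / _ #: no change
4. s -> z, t -> d / V _ V: fires at position(s) 10: ibikanadizuomif
surface: ibikanadizuomif


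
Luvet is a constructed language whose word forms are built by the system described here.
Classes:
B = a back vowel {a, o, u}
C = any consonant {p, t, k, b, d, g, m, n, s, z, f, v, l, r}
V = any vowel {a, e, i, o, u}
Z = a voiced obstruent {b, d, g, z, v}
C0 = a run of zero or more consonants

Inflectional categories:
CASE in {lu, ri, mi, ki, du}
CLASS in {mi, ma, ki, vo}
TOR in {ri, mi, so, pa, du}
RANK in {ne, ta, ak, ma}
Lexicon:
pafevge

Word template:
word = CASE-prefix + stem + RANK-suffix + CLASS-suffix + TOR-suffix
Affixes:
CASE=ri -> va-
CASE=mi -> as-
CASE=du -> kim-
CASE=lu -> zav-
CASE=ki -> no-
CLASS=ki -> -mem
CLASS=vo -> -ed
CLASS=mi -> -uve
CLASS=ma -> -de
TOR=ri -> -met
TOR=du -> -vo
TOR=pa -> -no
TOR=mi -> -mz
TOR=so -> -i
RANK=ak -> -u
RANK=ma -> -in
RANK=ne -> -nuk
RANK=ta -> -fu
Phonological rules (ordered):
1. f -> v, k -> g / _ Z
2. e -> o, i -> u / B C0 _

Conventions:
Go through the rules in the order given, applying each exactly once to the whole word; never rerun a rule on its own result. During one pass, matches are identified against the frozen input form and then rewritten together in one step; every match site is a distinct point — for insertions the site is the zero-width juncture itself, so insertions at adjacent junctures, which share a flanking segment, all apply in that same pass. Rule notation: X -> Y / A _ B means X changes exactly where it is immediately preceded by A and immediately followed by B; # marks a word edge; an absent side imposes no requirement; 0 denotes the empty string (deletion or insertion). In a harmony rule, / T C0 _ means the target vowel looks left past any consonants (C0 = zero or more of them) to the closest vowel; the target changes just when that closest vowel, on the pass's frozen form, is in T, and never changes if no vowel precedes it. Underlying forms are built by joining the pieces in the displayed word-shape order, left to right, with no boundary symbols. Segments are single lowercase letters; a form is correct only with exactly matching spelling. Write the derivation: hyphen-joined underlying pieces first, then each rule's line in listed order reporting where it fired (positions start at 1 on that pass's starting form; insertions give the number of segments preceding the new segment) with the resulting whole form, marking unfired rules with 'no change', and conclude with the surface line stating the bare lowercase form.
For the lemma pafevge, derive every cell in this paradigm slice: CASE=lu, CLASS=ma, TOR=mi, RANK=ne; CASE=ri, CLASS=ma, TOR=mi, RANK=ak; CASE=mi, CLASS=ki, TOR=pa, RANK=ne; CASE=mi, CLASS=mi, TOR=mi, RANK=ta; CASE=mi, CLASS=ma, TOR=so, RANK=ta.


cell CASE=lu, CLASS=ma, TOR=mi, RANK=ne:
underlying: zav-pafevge-nuk-de-mz
1. f -> v, k -> g / _ Z: fires at position(s) 13: zavpafevgenugdemz
2. e -> o, i -> u / B C0 _: fires at position(s) 7, 15: zavpafovgenugdomz
surface: zavpafovgenugdomz

cell CASE=ri, CLASS=ma, TOR=mi, RANK=ak:
underlying: va-pafevge-u-de-mz
1. f -> v, k -> g / _ Z: no change
2. e -> o, i -> u / B C0 _: fires at position(s) 6, 12: vapafovgeudomz
surface: vapafovgeudomz

cell CASE=mi, CLASS=ki, TOR=pa, RANK=ne:
underlying: as-pafevge-nuk-mem-no
1. f -> v, k -> g / _ Z: no change
2. e -> o, i -> u / B C0 _: fires at position(s) 6, 14: aspafovgenukmomno
surface: aspafovgenukmomno

cell CASE=mi, CLASS=mi, TOR=mi, RANK=ta:
underlying: as-pafevge-fu-uve-mz
1. f -> v, k -> g / _ Z: no change
2. e -> o, i -> u / B C0 _: fires at position(s) 6, 14: aspafovgefuuvomz
surface: aspafovgefuuvomz

cell CASE=mi, CLASS=ma, TOR=so, RANK=ta:
underlying: as-pafevge-fu-de-i
1. f -> v, k -> g / _ Z: no change
2. e -> o, i -> u / B C0 _: fires at position(s) 6, 13: aspafovgefudoi
surface: aspafovgefudoi


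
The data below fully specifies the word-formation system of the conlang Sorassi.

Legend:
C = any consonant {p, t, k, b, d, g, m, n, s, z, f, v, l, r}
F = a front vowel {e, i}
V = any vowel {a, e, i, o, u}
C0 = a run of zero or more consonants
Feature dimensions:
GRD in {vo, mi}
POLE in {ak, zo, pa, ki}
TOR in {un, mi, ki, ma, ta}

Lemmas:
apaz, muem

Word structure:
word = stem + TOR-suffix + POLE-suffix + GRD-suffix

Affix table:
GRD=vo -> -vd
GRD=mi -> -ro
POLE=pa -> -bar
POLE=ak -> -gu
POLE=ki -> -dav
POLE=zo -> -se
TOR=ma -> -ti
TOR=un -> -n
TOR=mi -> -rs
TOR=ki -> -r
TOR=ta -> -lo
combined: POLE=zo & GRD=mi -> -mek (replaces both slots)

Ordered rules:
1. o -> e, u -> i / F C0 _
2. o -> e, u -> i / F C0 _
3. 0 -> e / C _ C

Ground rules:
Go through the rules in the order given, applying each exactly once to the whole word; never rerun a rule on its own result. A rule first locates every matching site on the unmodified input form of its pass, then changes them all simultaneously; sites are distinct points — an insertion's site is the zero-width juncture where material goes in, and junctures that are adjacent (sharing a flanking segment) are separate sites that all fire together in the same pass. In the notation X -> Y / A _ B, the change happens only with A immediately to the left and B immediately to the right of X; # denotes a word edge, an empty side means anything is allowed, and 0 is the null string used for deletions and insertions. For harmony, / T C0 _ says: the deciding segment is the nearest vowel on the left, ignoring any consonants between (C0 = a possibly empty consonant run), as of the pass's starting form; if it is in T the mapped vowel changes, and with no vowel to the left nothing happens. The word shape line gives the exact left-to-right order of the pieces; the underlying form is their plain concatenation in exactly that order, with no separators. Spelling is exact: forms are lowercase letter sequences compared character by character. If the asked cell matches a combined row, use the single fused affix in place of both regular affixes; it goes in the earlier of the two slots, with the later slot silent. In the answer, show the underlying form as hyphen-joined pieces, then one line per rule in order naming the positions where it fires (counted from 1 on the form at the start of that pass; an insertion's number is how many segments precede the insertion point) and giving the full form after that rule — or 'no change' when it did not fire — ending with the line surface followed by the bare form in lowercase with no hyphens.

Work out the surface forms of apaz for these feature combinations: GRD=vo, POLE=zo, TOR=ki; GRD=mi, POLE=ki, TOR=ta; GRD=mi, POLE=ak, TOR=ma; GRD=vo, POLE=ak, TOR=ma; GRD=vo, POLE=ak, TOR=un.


cell GRD=vo, POLE=zo, TOR=ki:
underlying: apaz-r-se-vd
1. o -> e, u -> i / F C0 _: no change
2. o -> e, u -> i / F C0 _: no change
3. 0 -> e / C _ C: inserts after position(s) 4, 5, 8: apazereseved
surface: apazereseved

cell GRD=mi, POLE=ki, TOR=ta:
underlying: apaz-lo-dav-ro
1. o -> e, u -> i / F C0 _: no change
2. o -> e, u -> i / F C0 _: no change
3. 0 -> e / C _ C: inserts after position(s) 4, 9: apazelodavero
surface: apazelodavero

cell GRD=mi, POLE=ak, TOR=ma:
underlying: apaz-ti-gu-ro
1. o -> e, u -> i / F C0 _: fires at position(s) 8: apaztigiro
2. o -> e, u -> i / F C0 _: fires at position(s) 10: apaztigire
3. 0 -> e / C _ C: inserts after position(s) 4: apazetigire
surface: apazetigire

cell GRD=vo, POLE=ak, TOR=ma:
underlying: apaz-ti-gu-vd
1. o -> e, u -> i / F C0 _: fires at position(s) 8: apaztigivd
2. o -> e, u -> i / F C0 _: no change
3. 0 -> e / C _ C: inserts after position(s) 4, 9: apazetigived
surface: apazetigived

cell GRD=vo, POLE=ak, TOR=un:
underlying: apaz-n-gu-vd
1. o -> e, u -> i / F C0 _: no change
2. o -> e, u -> i / F C0 _: no change
3. 0 -> e / C _ C: inserts after position(s) 4, 5, 8: apazeneguved
surface: apazeneguved
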